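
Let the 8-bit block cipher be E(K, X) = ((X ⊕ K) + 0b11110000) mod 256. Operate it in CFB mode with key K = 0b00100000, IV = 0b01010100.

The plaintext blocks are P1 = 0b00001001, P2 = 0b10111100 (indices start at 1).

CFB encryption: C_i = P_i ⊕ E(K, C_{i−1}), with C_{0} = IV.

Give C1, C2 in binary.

C1 = 0b01101101, C2 = 0b10000001

C1: E(K, 0b01010100) = 0b01100100; 0b00001001 ⊕ 0b01100100 = 0b01101101.
C2: E(K, 0b01101101) = 0b00111101; 0b10111100 ⊕ 0b00111101 = 0b10000001.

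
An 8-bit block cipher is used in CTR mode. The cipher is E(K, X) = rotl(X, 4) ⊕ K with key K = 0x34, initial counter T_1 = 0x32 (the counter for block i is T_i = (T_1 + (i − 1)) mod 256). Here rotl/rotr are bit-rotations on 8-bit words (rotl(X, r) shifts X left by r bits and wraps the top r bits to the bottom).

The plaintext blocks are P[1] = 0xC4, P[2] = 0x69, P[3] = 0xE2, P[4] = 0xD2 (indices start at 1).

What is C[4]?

C[4] = 0xB5

CTR encryption: S_i = E(K, T_i) where T_i is the counter for block i; C_i = P_i ⊕ S_i.
C[1]: T = 0x32, S = E(K, T) = 0x17; 0xC4 ⊕ 0x17 = 0xD3.
C[2]: T = 0x33, S = E(K, T) = 0x07; 0x69 ⊕ 0x07 = 0x6E.
C[3]: T = 0x34, S = E(K, T) = 0x77; 0xE2 ⊕ 0x77 = 0x95.
C[4]: T = 0x35, S = E(K, T) = 0x67; 0xD2 ⊕ 0x67 = 0xB5.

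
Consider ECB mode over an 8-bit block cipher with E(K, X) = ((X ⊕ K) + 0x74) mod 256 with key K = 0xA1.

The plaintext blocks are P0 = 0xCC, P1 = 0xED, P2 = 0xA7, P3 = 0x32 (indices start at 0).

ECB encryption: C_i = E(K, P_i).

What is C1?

C1 = 0xC0

C1: E(K, 0xED) = 0xC0.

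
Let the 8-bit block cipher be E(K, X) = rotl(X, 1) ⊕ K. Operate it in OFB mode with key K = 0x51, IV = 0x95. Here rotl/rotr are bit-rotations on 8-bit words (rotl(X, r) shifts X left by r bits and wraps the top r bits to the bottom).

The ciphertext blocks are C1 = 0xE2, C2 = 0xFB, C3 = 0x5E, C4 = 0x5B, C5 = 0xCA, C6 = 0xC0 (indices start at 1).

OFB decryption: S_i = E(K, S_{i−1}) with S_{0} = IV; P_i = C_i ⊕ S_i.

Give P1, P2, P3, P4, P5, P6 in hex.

P1 = 0x98, P2 = 0x5E, P3 = 0x44, P4 = 0x3E, P5 = 0x51, P6 = 0xA6

P1: S = E(K, 0x95) = 0x7A; 0xE2 ⊕ 0x7A = 0x98.
P2: S = E(K, 0x7A) = 0xA5; 0xFB ⊕ 0xA5 = 0x5E.
P3: S = E(K, 0xA5) = 0x1A; 0x5E ⊕ 0x1A = 0x44.
P4: S = E(K, 0x1A) = 0x65; 0x5B ⊕ 0x65 = 0x3E.
P5: S = E(K, 0x65) = 0x9B; 0xCA ⊕ 0x9B = 0x51.
P6: S = E(K, 0x9B) = 0x66; 0xC0 ⊕ 0x66 = 0xA6.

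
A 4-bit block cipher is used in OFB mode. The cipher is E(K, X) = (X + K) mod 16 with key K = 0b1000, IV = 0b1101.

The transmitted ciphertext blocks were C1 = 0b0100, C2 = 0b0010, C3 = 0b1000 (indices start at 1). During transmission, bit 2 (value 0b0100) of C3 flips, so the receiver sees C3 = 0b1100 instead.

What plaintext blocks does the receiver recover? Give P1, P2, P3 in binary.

OFB decryption: S_i = E(K, S_{i−1}) with S_{0} = IV; P_i = C_i ⊕ S_i.
Only C3 changed, to 0b1100. In OFB, a change in C_i flips the same bit in P_i only; the keystream is unaffected. Decrypting the received ciphertext:
P1: S = E(K, 0b1101) = 0b0101; 0b0100 ⊕ 0b0101 = 0b0001.
P2: S = E(K, 0b0101) = 0b1101; 0b0010 ⊕ 0b1101 = 0b1111.
P3: S = E(K, 0b1101) = 0b0101; 0b1100 ⊕ 0b0101 = 0b1001.
Blocks that differ from the original plaintext: P3.

P1 = 0b0001, P2 = 0b1111, P3 = 0b1001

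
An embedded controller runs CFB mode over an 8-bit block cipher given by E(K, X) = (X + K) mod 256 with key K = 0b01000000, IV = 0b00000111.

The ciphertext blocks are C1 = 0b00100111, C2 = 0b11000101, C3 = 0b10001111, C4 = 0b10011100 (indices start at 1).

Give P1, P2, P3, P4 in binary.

P1 = 0b01100000, P2 = 0b10100010, P3 = 0b10001010, P4 = 0b01010011

CFB decryption: P_i = C_i ⊕ E(K, C_{i−1}), with C_{0} = IV.
P1: E(K, 0b00000111) = 0b01000111; 0b00100111 ⊕ 0b01000111 = 0b01100000.
P2: E(K, 0b00100111) = 0b01100111; 0b11000101 ⊕ 0b01100111 = 0b10100010.
P3: E(K, 0b11000101) = 0b00000101; 0b10001111 ⊕ 0b00000101 = 0b10001010.
P4: E(K, 0b10001111) = 0b11001111; 0b10011100 ⊕ 0b11001111 = 0b01010011.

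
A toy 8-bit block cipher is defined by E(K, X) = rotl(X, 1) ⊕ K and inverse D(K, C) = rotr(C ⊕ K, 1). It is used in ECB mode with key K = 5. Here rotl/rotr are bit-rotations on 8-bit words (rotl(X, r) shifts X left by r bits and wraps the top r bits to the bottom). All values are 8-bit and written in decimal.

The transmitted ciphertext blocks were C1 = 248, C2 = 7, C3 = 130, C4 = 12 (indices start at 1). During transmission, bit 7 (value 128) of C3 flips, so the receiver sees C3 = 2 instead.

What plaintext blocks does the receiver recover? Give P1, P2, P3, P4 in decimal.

P1 = 254, P2 = 1, P3 = 131, P4 = 132

ECB decryption: P_i = D(K, C_i).
Only C3 changed, to 2. In ECB, a change in C_i affects only P_i. Decrypting the received ciphertext:
P1: D(K, 248) = 254.
P2: D(K, 7) = 1.
P3: D(K, 2) = 131.
P4: D(K, 12) = 132.
Blocks that differ from the original plaintext: P3.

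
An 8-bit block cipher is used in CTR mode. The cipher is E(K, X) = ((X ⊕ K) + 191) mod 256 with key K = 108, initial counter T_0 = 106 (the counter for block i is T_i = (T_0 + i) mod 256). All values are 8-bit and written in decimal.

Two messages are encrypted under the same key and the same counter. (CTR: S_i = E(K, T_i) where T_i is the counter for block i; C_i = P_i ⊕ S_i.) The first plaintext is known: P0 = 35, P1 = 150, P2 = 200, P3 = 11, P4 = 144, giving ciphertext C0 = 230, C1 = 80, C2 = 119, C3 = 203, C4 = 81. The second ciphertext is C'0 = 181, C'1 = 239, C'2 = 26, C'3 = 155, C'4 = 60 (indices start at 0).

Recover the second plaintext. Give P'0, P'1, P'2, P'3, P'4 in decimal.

In CTR with a reused counter, both messages share the same keystream S_i, so C_i ⊕ C'_i = P_i ⊕ P'_i and thus P'_i = P_i ⊕ C_i ⊕ C'_i.
P'0: 35 ⊕ 230 ⊕ 181 = 112.
P'1: 150 ⊕ 80 ⊕ 239 = 41.
P'2: 200 ⊕ 119 ⊕ 26 = 165.
P'3: 11 ⊕ 203 ⊕ 155 = 91.
P'4: 144 ⊕ 81 ⊕ 60 = 253.

P'0 = 112, P'1 = 41, P'2 = 165, P'3 = 91, P'4 = 253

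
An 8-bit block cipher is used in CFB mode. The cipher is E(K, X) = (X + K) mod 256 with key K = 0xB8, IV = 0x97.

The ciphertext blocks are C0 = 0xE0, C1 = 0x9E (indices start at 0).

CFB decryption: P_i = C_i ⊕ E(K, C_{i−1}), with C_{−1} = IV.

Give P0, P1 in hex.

P0 = 0xAF, P1 = 0x06

P0: E(K, 0x97) = 0x4F; 0xE0 ⊕ 0x4F = 0xAF.
P1: E(K, 0xE0) = 0x98; 0x9E ⊕ 0x98 = 0x06.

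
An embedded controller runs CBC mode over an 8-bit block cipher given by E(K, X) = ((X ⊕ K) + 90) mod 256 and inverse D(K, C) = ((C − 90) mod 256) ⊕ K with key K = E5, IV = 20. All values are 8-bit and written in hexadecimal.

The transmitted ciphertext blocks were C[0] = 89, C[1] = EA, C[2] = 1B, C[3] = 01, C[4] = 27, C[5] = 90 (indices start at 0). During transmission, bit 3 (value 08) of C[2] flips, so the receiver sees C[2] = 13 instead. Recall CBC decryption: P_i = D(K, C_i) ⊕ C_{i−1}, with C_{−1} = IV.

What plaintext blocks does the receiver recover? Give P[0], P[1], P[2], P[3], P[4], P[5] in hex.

P[0] = 3C, P[1] = 36, P[2] = 8C, P[3] = 87, P[4] = 73, P[5] = C2

Only C[2] changed, to 13. In CBC, a change in C_i garbles P_i and flips the same bit in P_{i+1}. Decrypting the received ciphertext:
P[0]: D(K, 89) = 1C; 1C ⊕ 20 = 3C.
P[1]: D(K, EA) = BF; BF ⊕ 89 = 36.
P[2]: D(K, 13) = 66; 66 ⊕ EA = 8C.
P[3]: D(K, 01) = 94; 94 ⊕ 13 = 87.
P[4]: D(K, 27) = 72; 72 ⊕ 01 = 73.
P[5]: D(K, 90) = E5; E5 ⊕ 27 = C2.
Blocks that differ from the original plaintext: P[2], P[3].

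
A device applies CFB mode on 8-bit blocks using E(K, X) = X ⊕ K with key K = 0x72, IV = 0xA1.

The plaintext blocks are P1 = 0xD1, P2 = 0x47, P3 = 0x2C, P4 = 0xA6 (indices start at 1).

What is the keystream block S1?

CFB encryption: C_i = P_i ⊕ E(K, C_{i−1}), with C_{0} = IV.
C1: E(K, 0xA1) = 0xD3; 0xD1 ⊕ 0xD3 = 0x02.
So S1 = 0xD3.

0xD3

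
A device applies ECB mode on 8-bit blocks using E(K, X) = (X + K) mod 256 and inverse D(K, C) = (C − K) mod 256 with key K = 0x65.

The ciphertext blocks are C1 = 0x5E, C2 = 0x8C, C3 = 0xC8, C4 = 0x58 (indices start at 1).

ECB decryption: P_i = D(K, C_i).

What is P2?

P2 = 0x27

P2: D(K, 0x8C) = 0x27.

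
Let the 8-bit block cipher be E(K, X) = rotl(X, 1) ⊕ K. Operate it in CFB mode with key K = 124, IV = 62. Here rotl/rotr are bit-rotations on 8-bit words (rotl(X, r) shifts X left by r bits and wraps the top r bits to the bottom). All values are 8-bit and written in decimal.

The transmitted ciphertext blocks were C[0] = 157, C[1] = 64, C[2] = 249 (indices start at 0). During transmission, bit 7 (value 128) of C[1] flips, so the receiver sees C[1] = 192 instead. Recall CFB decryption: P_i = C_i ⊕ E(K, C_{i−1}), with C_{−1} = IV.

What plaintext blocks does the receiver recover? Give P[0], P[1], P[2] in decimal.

P[0] = 157, P[1] = 135, P[2] = 4

Only C[1] changed, to 192. In CFB, a change in C_i flips the same bit in P_i and garbles P_{i+1}. Decrypting the received ciphertext:
P[0]: E(K, 62) = 0; 157 ⊕ 0 = 157.
P[1]: E(K, 157) = 71; 192 ⊕ 71 = 135.
P[2]: E(K, 192) = 253; 249 ⊕ 253 = 4.
Blocks that differ from the original plaintext: P[1], P[2].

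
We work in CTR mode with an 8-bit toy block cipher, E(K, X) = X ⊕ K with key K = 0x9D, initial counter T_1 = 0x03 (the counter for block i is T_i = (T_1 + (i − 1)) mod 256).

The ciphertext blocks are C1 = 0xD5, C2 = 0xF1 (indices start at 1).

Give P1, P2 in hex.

CTR decryption: S_i = E(K, T_i) where T_i is the counter for block i; P_i = C_i ⊕ S_i.
P1: T = 0x03, S = E(K, T) = 0x9E; 0xD5 ⊕ 0x9E = 0x4B.
P2: T = 0x04, S = E(K, T) = 0x99; 0xF1 ⊕ 0x99 = 0x68.

P1 = 0x4B, P2 = 0x68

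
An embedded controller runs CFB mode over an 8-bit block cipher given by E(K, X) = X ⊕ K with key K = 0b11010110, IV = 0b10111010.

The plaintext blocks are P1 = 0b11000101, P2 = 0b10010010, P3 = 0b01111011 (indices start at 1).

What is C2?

CFB encryption: C_i = P_i ⊕ E(K, C_{i−1}), with C_{0} = IV.
C1: E(K, 0b10111010) = 0b01101100; 0b11000101 ⊕ 0b01101100 = 0b10101001.
C2: E(K, 0b10101001) = 0b01111111; 0b10010010 ⊕ 0b01111111 = 0b11101101.

C2 = 0b11101101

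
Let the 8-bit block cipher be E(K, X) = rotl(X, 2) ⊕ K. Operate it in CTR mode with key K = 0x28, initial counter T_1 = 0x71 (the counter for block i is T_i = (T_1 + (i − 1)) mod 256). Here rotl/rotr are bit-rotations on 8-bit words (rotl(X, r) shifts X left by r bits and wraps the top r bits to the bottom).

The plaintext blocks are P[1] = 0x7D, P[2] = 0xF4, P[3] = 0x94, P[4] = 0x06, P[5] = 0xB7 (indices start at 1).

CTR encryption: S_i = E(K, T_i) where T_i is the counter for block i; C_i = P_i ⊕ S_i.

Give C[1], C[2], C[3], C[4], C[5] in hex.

C[1] = 0x90, C[2] = 0x15, C[3] = 0x71, C[4] = 0xFF, C[5] = 0x4A

C[1]: T = 0x71, S = E(K, T) = 0xED; 0x7D ⊕ 0xED = 0x90.
C[2]: T = 0x72, S = E(K, T) = 0xE1; 0xF4 ⊕ 0xE1 = 0x15.
C[3]: T = 0x73, S = E(K, T) = 0xE5; 0x94 ⊕ 0xE5 = 0x71.
C[4]: T = 0x74, S = E(K, T) = 0xF9; 0x06 ⊕ 0xF9 = 0xFF.
C[5]: T = 0x75, S = E(K, T) = 0xFD; 0xB7 ⊕ 0xFD = 0x4A.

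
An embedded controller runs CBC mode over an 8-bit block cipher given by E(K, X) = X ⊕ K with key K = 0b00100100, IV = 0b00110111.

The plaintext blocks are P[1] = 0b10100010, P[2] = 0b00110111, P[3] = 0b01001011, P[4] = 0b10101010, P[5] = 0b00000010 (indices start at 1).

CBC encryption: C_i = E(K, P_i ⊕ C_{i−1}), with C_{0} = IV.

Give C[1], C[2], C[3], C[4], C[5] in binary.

C[1] = 0b10110001, C[2] = 0b10100010, C[3] = 0b11001101, C[4] = 0b01000011, C[5] = 0b01100101

C[1]: P[1] ⊕ 0b00110111 = 0b10010101; E(K, 0b10010101) = 0b10110001.
C[2]: P[2] ⊕ 0b10110001 = 0b10000110; E(K, 0b10000110) = 0b10100010.
C[3]: P[3] ⊕ 0b10100010 = 0b11101001; E(K, 0b11101001) = 0b11001101.
C[4]: P[4] ⊕ 0b11001101 = 0b01100111; E(K, 0b01100111) = 0b01000011.
C[5]: P[5] ⊕ 0b01000011 = 0b01000001; E(K, 0b01000001) = 0b01100101.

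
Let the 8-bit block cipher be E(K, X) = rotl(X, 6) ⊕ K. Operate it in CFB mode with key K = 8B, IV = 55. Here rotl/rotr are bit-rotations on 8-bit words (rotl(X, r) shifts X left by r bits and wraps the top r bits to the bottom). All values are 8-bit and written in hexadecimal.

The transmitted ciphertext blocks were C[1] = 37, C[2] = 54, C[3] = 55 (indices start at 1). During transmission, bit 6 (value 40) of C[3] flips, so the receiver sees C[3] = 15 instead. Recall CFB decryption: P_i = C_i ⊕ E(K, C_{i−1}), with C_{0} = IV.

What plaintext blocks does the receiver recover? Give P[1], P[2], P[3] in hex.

Only C[3] changed, to 15. In CFB, a change in C_i flips the same bit in P_i and garbles P_{i+1}. Decrypting the received ciphertext:
P[1]: E(K, 55) = DE; 37 ⊕ DE = E9.
P[2]: E(K, 37) = 46; 54 ⊕ 46 = 12.
P[3]: E(K, 54) = 9E; 15 ⊕ 9E = 8B.
Blocks that differ from the original plaintext: P[3].

P[1] = E9, P[2] = 12, P[3] = 8B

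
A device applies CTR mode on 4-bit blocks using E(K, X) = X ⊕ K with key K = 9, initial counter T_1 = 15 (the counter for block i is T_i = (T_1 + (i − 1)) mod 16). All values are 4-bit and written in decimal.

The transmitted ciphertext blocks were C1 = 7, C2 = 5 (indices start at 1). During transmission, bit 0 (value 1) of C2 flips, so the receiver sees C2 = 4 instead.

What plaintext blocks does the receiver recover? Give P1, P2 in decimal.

CTR decryption: S_i = E(K, T_i) where T_i is the counter for block i; P_i = C_i ⊕ S_i.
Only C2 changed, to 4. In CTR, a change in C_i flips the same bit in P_i only; the keystream is unaffected. Decrypting the received ciphertext:
P1: T = 15, S = E(K, T) = 6; 7 ⊕ 6 = 1.
P2: T = 0, S = E(K, T) = 9; 4 ⊕ 9 = 13.
Blocks that differ from the original plaintext: P2.

P1 = 1, P2 = 13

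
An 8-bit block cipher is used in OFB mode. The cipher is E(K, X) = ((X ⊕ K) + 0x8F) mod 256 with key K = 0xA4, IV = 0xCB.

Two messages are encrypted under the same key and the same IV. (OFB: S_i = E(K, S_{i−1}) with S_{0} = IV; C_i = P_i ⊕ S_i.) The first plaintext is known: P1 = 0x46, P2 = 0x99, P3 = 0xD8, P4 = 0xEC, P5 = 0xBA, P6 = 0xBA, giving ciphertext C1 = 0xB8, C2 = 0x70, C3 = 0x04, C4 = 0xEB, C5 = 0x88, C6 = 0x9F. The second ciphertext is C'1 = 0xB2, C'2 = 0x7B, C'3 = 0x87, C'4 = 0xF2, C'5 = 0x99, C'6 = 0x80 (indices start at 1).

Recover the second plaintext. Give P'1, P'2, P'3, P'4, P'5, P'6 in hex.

In OFB with a reused IV, both messages share the same keystream S_i, so C_i ⊕ C'_i = P_i ⊕ P'_i and thus P'_i = P_i ⊕ C_i ⊕ C'_i.
P'1: 0x46 ⊕ 0xB8 ⊕ 0xB2 = 0x4C.
P'2: 0x99 ⊕ 0x70 ⊕ 0x7B = 0x92.
P'3: 0xD8 ⊕ 0x04 ⊕ 0x87 = 0x5B.
P'4: 0xEC ⊕ 0xEB ⊕ 0xF2 = 0xF5.
P'5: 0xBA ⊕ 0x88 ⊕ 0x99 = 0xAB.
P'6: 0xBA ⊕ 0x9F ⊕ 0x80 = 0xA5.

P'1 = 0x4C, P'2 = 0x92, P'3 = 0x5B, P'4 = 0xF5, P'5 = 0xAB, P'6 = 0xA5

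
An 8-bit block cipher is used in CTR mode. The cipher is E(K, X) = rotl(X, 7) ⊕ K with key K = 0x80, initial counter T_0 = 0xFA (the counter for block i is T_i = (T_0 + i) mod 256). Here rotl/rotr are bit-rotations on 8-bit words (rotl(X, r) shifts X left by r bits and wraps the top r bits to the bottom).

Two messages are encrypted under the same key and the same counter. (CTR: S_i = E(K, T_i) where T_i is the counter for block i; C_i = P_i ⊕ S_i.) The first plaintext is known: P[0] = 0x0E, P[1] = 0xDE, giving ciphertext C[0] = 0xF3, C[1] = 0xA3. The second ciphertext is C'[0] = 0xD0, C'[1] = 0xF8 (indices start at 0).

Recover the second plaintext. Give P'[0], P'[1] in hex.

In CTR with a reused counter, both messages share the same keystream S_i, so C_i ⊕ C'_i = P_i ⊕ P'_i and thus P'_i = P_i ⊕ C_i ⊕ C'_i.
P'[0]: 0x0E ⊕ 0xF3 ⊕ 0xD0 = 0x2D.
P'[1]: 0xDE ⊕ 0xA3 ⊕ 0xF8 = 0x85.

P'[0] = 0x2D, P'[1] = 0x85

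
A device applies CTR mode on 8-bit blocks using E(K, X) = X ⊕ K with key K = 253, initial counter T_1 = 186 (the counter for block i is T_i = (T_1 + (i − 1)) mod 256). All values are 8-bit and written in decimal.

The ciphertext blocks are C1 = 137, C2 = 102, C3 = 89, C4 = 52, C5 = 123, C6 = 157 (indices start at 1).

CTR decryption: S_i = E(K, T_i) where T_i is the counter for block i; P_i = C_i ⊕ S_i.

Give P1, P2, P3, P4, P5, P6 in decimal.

P1: T = 186, S = E(K, T) = 71; 137 ⊕ 71 = 206.
P2: T = 187, S = E(K, T) = 70; 102 ⊕ 70 = 32.
P3: T = 188, S = E(K, T) = 65; 89 ⊕ 65 = 24.
P4: T = 189, S = E(K, T) = 64; 52 ⊕ 64 = 116.
P5: T = 190, S = E(K, T) = 67; 123 ⊕ 67 = 56.
P6: T = 191, S = E(K, T) = 66; 157 ⊕ 66 = 223.

P1 = 206, P2 = 32, P3 = 24, P4 = 116, P5 = 56, P6 = 223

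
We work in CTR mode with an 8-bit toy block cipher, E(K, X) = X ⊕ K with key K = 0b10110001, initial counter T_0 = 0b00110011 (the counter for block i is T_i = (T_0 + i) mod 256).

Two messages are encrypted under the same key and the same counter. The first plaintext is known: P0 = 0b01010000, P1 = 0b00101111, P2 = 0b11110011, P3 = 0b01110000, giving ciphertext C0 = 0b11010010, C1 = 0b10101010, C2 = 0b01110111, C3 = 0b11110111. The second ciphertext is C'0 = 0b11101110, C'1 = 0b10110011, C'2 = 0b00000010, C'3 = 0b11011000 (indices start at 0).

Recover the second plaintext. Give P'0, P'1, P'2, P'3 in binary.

In CTR with a reused counter, both messages share the same keystream S_i, so C_i ⊕ C'_i = P_i ⊕ P'_i and thus P'_i = P_i ⊕ C_i ⊕ C'_i.
P'0: 0b01010000 ⊕ 0b11010010 ⊕ 0b11101110 = 0b01101100.
P'1: 0b00101111 ⊕ 0b10101010 ⊕ 0b10110011 = 0b00110110.
P'2: 0b11110011 ⊕ 0b01110111 ⊕ 0b00000010 = 0b10000110.
P'3: 0b01110000 ⊕ 0b11110111 ⊕ 0b11011000 = 0b01011111.

P'0 = 0b01101100, P'1 = 0b00110110, P'2 = 0b10000110, P'3 = 0b01011111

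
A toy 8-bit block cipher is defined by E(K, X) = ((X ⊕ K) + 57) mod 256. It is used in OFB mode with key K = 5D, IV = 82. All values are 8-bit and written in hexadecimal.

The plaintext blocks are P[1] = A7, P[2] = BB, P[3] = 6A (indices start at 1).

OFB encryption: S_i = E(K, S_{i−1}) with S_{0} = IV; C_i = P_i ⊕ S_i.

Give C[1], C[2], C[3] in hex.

C[1] = 91, C[2] = 79, C[3] = 9C

C[1]: S = E(K, 82) = 36; A7 ⊕ 36 = 91.
C[2]: S = E(K, 36) = C2; BB ⊕ C2 = 79.
C[3]: S = E(K, C2) = F6; 6A ⊕ F6 = 9C.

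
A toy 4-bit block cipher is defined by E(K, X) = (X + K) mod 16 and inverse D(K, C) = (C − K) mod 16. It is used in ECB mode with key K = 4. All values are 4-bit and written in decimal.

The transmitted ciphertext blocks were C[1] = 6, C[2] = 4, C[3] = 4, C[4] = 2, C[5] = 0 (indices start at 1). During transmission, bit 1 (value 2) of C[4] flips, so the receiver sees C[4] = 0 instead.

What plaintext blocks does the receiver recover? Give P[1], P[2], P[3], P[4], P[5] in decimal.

P[1] = 2, P[2] = 0, P[3] = 0, P[4] = 12, P[5] = 12

ECB decryption: P_i = D(K, C_i).
Only C[4] changed, to 0. In ECB, a change in C_i affects only P_i. Decrypting the received ciphertext:
P[1]: D(K, 6) = 2.
P[2]: D(K, 4) = 0.
P[3]: D(K, 4) = 0.
P[4]: D(K, 0) = 12.
P[5]: D(K, 0) = 12.
Blocks that differ from the original plaintext: P[4].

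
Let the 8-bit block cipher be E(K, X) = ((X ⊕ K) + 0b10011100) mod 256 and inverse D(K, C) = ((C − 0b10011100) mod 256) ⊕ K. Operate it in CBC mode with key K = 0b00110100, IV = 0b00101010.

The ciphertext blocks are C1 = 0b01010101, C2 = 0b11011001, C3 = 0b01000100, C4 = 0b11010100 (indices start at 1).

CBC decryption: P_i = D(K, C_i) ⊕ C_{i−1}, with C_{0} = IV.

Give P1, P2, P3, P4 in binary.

P1 = 0b10100111, P2 = 0b01011100, P3 = 0b01000101, P4 = 0b01001000

P1: D(K, 0b01010101) = 0b10001101; 0b10001101 ⊕ 0b00101010 = 0b10100111.
P2: D(K, 0b11011001) = 0b00001001; 0b00001001 ⊕ 0b01010101 = 0b01011100.
P3: D(K, 0b01000100) = 0b10011100; 0b10011100 ⊕ 0b11011001 = 0b01000101.
P4: D(K, 0b11010100) = 0b00001100; 0b00001100 ⊕ 0b01000100 = 0b01001000.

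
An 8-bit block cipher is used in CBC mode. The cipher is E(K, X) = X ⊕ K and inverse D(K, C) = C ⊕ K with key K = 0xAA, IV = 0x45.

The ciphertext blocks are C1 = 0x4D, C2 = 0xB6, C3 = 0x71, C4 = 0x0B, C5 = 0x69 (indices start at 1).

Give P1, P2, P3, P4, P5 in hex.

P1 = 0xA2, P2 = 0x51, P3 = 0x6D, P4 = 0xD0, P5 = 0xC8

CBC decryption: P_i = D(K, C_i) ⊕ C_{i−1}, with C_{0} = IV.
P1: D(K, 0x4D) = 0xE7; 0xE7 ⊕ 0x45 = 0xA2.
P2: D(K, 0xB6) = 0x1C; 0x1C ⊕ 0x4D = 0x51.
P3: D(K, 0x71) = 0xDB; 0xDB ⊕ 0xB6 = 0x6D.
P4: D(K, 0x0B) = 0xA1; 0xA1 ⊕ 0x71 = 0xD0.
P5: D(K, 0x69) = 0xC3; 0xC3 ⊕ 0x0B = 0xC8.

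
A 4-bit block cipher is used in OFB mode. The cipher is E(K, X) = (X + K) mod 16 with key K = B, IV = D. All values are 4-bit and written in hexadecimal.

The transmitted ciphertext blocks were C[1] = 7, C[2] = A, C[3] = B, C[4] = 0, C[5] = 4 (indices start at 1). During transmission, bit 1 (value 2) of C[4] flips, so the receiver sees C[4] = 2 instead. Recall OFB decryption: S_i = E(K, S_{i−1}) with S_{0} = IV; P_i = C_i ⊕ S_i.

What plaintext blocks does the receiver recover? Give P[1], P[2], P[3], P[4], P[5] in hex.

Only C[4] changed, to 2. In OFB, a change in C_i flips the same bit in P_i only; the keystream is unaffected. Decrypting the received ciphertext:
P[1]: S = E(K, D) = 8; 7 ⊕ 8 = F.
P[2]: S = E(K, 8) = 3; A ⊕ 3 = 9.
P[3]: S = E(K, 3) = E; B ⊕ E = 5.
P[4]: S = E(K, E) = 9; 2 ⊕ 9 = B.
P[5]: S = E(K, 9) = 4; 4 ⊕ 4 = 0.
Blocks that differ from the original plaintext: P[4].

P[1] = F, P[2] = 9, P[3] = 5, P[4] = B, P[5] = 0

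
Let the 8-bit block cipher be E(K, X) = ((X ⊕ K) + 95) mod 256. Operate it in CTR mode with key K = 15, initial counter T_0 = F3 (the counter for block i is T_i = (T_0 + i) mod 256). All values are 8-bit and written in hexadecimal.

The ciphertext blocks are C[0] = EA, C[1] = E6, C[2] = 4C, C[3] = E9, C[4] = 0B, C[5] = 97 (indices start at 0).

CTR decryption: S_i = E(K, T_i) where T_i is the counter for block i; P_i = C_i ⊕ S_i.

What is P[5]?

P[5] = 15

P[5]: T = F8, S = E(K, T) = 82; 97 ⊕ 82 = 15.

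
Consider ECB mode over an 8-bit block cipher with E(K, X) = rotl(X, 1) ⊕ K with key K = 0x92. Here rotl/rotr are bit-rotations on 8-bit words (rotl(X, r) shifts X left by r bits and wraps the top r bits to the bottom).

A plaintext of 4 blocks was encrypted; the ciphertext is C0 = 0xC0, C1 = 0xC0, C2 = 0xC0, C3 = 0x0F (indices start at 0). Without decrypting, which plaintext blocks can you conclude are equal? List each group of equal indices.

P0 = P1 = P2

ECB encrypts each block independently with the same key, so equal ciphertext blocks imply equal plaintext blocks.
C0 = C1 = C2 = 0xC0, so P0 = P1 = P2.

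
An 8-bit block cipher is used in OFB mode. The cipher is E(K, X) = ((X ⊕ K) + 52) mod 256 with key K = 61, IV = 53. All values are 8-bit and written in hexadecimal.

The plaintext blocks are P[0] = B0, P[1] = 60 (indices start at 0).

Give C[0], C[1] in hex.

C[0] = 34, C[1] = 57

OFB encryption: S_i = E(K, S_{i−1}) with S_{−1} = IV; C_i = P_i ⊕ S_i.
C[0]: S = E(K, 53) = 84; B0 ⊕ 84 = 34.
C[1]: S = E(K, 84) = 37; 60 ⊕ 37 = 57.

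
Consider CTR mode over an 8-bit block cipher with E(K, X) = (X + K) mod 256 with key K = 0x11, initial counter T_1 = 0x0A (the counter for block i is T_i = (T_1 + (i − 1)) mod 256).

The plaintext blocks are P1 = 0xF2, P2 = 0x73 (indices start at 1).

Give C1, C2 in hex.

CTR encryption: S_i = E(K, T_i) where T_i is the counter for block i; C_i = P_i ⊕ S_i.
C1: T = 0x0A, S = E(K, T) = 0x1B; 0xF2 ⊕ 0x1B = 0xE9.
C2: T = 0x0B, S = E(K, T) = 0x1C; 0x73 ⊕ 0x1C = 0x6F.

C1 = 0xE9, C2 = 0x6F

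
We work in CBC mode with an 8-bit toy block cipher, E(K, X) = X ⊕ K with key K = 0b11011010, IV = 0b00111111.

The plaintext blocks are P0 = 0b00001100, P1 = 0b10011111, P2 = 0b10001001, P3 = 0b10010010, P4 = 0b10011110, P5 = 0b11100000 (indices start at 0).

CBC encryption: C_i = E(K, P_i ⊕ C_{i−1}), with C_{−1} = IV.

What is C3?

C3 = 0b10110111

C0: P0 ⊕ 0b00111111 = 0b00110011; E(K, 0b00110011) = 0b11101001.
C1: P1 ⊕ 0b11101001 = 0b01110110; E(K, 0b01110110) = 0b10101100.
C2: P2 ⊕ 0b10101100 = 0b00100101; E(K, 0b00100101) = 0b11111111.
C3: P3 ⊕ 0b11111111 = 0b01101101; E(K, 0b01101101) = 0b10110111.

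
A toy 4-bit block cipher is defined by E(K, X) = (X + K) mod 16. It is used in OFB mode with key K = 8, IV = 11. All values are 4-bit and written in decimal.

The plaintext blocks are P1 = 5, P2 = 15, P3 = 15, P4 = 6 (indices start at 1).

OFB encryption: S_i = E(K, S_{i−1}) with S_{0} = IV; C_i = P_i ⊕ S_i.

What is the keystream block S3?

3

C1: S = E(K, 11) = 3; 5 ⊕ 3 = 6.
C2: S = E(K, 3) = 11; 15 ⊕ 11 = 4.
C3: S = E(K, 11) = 3; 15 ⊕ 3 = 12.
So S3 = 3.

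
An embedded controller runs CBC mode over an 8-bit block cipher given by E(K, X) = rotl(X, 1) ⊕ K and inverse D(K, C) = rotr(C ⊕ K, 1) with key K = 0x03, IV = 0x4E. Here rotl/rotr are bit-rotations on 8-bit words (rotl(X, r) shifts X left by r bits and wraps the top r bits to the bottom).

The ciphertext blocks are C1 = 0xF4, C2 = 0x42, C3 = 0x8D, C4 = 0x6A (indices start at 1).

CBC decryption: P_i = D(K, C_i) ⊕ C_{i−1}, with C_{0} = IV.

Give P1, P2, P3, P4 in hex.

P1: D(K, 0xF4) = 0xFB; 0xFB ⊕ 0x4E = 0xB5.
P2: D(K, 0x42) = 0xA0; 0xA0 ⊕ 0xF4 = 0x54.
P3: D(K, 0x8D) = 0x47; 0x47 ⊕ 0x42 = 0x05.
P4: D(K, 0x6A) = 0xB4; 0xB4 ⊕ 0x8D = 0x39.

P1 = 0xB5, P2 = 0x54, P3 = 0x05, P4 = 0x39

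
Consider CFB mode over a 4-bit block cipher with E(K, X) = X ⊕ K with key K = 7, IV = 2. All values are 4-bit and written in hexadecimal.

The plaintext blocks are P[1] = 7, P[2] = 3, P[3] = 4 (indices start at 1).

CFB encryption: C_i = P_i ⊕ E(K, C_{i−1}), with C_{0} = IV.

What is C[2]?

C[1]: E(K, 2) = 5; 7 ⊕ 5 = 2.
C[2]: E(K, 2) = 5; 3 ⊕ 5 = 6.

C[2] = 6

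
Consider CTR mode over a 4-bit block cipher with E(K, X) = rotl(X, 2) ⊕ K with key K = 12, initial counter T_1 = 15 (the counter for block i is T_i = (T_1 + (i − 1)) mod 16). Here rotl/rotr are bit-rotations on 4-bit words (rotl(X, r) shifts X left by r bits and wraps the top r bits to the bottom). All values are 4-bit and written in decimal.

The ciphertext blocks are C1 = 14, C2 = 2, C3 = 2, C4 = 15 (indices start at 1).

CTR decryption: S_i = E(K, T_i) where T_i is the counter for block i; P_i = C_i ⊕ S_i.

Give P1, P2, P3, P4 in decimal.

P1 = 13, P2 = 14, P3 = 10, P4 = 11

P1: T = 15, S = E(K, T) = 3; 14 ⊕ 3 = 13.
P2: T = 0, S = E(K, T) = 12; 2 ⊕ 12 = 14.
P3: T = 1, S = E(K, T) = 8; 2 ⊕ 8 = 10.
P4: T = 2, S = E(K, T) = 4; 15 ⊕ 4 = 11.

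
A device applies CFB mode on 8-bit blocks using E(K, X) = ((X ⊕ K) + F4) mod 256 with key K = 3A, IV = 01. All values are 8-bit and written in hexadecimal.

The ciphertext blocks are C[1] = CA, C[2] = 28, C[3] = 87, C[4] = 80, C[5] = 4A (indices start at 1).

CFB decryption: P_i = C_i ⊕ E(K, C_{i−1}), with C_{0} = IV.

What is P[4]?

P[4] = 31

P[4]: E(K, 87) = B1; 80 ⊕ B1 = 31.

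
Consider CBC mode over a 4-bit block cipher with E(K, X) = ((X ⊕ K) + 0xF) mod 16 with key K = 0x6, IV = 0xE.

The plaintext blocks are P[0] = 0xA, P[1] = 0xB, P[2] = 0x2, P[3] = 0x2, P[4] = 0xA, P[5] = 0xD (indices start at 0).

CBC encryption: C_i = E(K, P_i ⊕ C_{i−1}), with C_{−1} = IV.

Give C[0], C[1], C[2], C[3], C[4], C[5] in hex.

C[0] = 0x1, C[1] = 0xB, C[2] = 0xE, C[3] = 0x9, C[4] = 0x4, C[5] = 0xE

C[0]: P[0] ⊕ 0xE = 0x4; E(K, 0x4) = 0x1.
C[1]: P[1] ⊕ 0x1 = 0xA; E(K, 0xA) = 0xB.
C[2]: P[2] ⊕ 0xB = 0x9; E(K, 0x9) = 0xE.
C[3]: P[3] ⊕ 0xE = 0xC; E(K, 0xC) = 0x9.
C[4]: P[4] ⊕ 0x9 = 0x3; E(K, 0x3) = 0x4.
C[5]: P[5] ⊕ 0x4 = 0x9; E(K, 0x9) = 0xE.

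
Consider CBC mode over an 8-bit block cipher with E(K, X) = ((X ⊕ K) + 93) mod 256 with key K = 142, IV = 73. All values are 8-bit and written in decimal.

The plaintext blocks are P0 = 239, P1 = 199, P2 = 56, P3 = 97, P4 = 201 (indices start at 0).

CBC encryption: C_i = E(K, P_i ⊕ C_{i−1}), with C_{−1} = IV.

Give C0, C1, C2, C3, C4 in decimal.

C0: P0 ⊕ 73 = 166; E(K, 166) = 133.
C1: P1 ⊕ 133 = 66; E(K, 66) = 41.
C2: P2 ⊕ 41 = 17; E(K, 17) = 252.
C3: P3 ⊕ 252 = 157; E(K, 157) = 112.
C4: P4 ⊕ 112 = 185; E(K, 185) = 148.

C0 = 133, C1 = 41, C2 = 252, C3 = 112, C4 = 148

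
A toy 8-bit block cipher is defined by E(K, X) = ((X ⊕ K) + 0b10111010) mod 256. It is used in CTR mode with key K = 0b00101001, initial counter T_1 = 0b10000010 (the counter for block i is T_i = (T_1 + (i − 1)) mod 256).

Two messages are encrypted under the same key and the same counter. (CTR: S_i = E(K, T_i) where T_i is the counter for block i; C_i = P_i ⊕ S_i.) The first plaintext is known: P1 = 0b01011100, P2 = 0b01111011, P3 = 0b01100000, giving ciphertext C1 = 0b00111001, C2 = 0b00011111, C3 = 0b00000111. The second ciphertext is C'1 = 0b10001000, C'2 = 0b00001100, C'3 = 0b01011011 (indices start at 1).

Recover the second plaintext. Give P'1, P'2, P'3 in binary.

P'1 = 0b11101101, P'2 = 0b01101000, P'3 = 0b00111100

In CTR with a reused counter, both messages share the same keystream S_i, so C_i ⊕ C'_i = P_i ⊕ P'_i and thus P'_i = P_i ⊕ C_i ⊕ C'_i.
P'1: 0b01011100 ⊕ 0b00111001 ⊕ 0b10001000 = 0b11101101.
P'2: 0b01111011 ⊕ 0b00011111 ⊕ 0b00001100 = 0b01101000.
P'3: 0b01100000 ⊕ 0b00000111 ⊕ 0b01011011 = 0b00111100.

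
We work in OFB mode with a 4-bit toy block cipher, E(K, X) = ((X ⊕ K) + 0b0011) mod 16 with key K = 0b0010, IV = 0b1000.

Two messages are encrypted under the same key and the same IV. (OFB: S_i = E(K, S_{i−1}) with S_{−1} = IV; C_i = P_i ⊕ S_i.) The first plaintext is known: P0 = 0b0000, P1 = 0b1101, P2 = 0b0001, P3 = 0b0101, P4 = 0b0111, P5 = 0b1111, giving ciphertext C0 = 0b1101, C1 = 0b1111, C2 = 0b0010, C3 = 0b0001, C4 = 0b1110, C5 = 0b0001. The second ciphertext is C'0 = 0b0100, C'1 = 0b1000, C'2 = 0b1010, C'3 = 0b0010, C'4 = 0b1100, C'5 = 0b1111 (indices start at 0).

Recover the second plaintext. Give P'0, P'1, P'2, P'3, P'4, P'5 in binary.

In OFB with a reused IV, both messages share the same keystream S_i, so C_i ⊕ C'_i = P_i ⊕ P'_i and thus P'_i = P_i ⊕ C_i ⊕ C'_i.
P'0: 0b0000 ⊕ 0b1101 ⊕ 0b0100 = 0b1001.
P'1: 0b1101 ⊕ 0b1111 ⊕ 0b1000 = 0b1010.
P'2: 0b0001 ⊕ 0b0010 ⊕ 0b1010 = 0b1001.
P'3: 0b0101 ⊕ 0b0001 ⊕ 0b0010 = 0b0110.
P'4: 0b0111 ⊕ 0b1110 ⊕ 0b1100 = 0b0101.
P'5: 0b1111 ⊕ 0b0001 ⊕ 0b1111 = 0b0001.

P'0 = 0b1001, P'1 = 0b1010, P'2 = 0b1001, P'3 = 0b0110, P'4 = 0b0101, P'5 = 0b0001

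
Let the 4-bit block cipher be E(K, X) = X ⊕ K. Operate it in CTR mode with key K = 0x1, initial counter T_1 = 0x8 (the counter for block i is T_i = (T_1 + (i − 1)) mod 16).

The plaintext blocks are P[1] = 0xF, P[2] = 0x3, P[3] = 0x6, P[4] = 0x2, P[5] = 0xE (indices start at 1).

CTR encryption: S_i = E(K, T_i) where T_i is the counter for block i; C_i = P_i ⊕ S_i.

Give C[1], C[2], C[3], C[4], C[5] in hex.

C[1] = 0x6, C[2] = 0xB, C[3] = 0xD, C[4] = 0x8, C[5] = 0x3

C[1]: T = 0x8, S = E(K, T) = 0x9; 0xF ⊕ 0x9 = 0x6.
C[2]: T = 0x9, S = E(K, T) = 0x8; 0x3 ⊕ 0x8 = 0xB.
C[3]: T = 0xA, S = E(K, T) = 0xB; 0x6 ⊕ 0xB = 0xD.
C[4]: T = 0xB, S = E(K, T) = 0xA; 0x2 ⊕ 0xA = 0x8.
C[5]: T = 0xC, S = E(K, T) = 0xD; 0xE ⊕ 0xD = 0x3.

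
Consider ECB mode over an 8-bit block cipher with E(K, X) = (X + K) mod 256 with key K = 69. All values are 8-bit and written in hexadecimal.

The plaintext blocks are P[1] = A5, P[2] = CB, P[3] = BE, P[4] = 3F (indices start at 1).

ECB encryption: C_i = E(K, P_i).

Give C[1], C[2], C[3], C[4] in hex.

C[1] = 0E, C[2] = 34, C[3] = 27, C[4] = A8

C[1]: E(K, A5) = 0E.
C[2]: E(K, CB) = 34.
C[3]: E(K, BE) = 27.
C[4]: E(K, 3F) = A8.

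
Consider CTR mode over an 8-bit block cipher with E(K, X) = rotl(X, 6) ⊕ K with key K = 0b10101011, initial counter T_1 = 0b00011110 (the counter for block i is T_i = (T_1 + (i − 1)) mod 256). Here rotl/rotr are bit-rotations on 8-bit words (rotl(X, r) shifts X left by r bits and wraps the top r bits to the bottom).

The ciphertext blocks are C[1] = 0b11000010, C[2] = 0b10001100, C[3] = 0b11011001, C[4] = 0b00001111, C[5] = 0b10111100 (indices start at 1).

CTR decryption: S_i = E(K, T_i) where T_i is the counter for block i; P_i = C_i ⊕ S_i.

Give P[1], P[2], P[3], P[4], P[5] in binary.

P[1]: T = 0b00011110, S = E(K, T) = 0b00101100; 0b11000010 ⊕ 0b00101100 = 0b11101110.
P[2]: T = 0b00011111, S = E(K, T) = 0b01101100; 0b10001100 ⊕ 0b01101100 = 0b11100000.
P[3]: T = 0b00100000, S = E(K, T) = 0b10100011; 0b11011001 ⊕ 0b10100011 = 0b01111010.
P[4]: T = 0b00100001, S = E(K, T) = 0b11100011; 0b00001111 ⊕ 0b11100011 = 0b11101100.
P[5]: T = 0b00100010, S = E(K, T) = 0b00100011; 0b10111100 ⊕ 0b00100011 = 0b10011111.

P[1] = 0b11101110, P[2] = 0b11100000, P[3] = 0b01111010, P[4] = 0b11101100, P[5] = 0b10011111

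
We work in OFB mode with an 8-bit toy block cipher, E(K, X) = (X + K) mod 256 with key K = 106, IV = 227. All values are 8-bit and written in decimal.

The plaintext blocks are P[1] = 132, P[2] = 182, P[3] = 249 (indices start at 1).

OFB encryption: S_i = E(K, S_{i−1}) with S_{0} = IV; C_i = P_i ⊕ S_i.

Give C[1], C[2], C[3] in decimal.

C[1] = 201, C[2] = 1, C[3] = 216

C[1]: S = E(K, 227) = 77; 132 ⊕ 77 = 201.
C[2]: S = E(K, 77) = 183; 182 ⊕ 183 = 1.
C[3]: S = E(K, 183) = 33; 249 ⊕ 33 = 216.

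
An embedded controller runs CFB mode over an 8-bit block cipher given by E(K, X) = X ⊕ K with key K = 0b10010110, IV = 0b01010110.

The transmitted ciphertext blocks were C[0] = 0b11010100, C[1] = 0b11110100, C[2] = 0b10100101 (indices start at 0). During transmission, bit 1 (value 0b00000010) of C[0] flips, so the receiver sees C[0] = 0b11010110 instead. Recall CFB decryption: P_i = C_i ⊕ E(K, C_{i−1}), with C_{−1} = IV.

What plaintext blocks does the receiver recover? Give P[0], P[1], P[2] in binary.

Only C[0] changed, to 0b11010110. In CFB, a change in C_i flips the same bit in P_i and garbles P_{i+1}. Decrypting the received ciphertext:
P[0]: E(K, 0b01010110) = 0b11000000; 0b11010110 ⊕ 0b11000000 = 0b00010110.
P[1]: E(K, 0b11010110) = 0b01000000; 0b11110100 ⊕ 0b01000000 = 0b10110100.
P[2]: E(K, 0b11110100) = 0b01100010; 0b10100101 ⊕ 0b01100010 = 0b11000111.
Blocks that differ from the original plaintext: P[0], P[1].

P[0] = 0b00010110, P[1] = 0b10110100, P[2] = 0b11000111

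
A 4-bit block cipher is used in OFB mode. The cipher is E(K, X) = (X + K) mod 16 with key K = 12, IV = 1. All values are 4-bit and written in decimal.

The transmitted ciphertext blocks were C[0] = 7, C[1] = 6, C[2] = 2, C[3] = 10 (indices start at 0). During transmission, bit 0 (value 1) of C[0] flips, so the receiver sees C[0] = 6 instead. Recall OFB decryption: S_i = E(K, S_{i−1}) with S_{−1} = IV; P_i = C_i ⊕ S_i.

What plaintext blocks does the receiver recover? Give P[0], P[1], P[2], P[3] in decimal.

P[0] = 11, P[1] = 15, P[2] = 7, P[3] = 11

Only C[0] changed, to 6. In OFB, a change in C_i flips the same bit in P_i only; the keystream is unaffected. Decrypting the received ciphertext:
P[0]: S = E(K, 1) = 13; 6 ⊕ 13 = 11.
P[1]: S = E(K, 13) = 9; 6 ⊕ 9 = 15.
P[2]: S = E(K, 9) = 5; 2 ⊕ 5 = 7.
P[3]: S = E(K, 5) = 1; 10 ⊕ 1 = 11.
Blocks that differ from the original plaintext: P[0].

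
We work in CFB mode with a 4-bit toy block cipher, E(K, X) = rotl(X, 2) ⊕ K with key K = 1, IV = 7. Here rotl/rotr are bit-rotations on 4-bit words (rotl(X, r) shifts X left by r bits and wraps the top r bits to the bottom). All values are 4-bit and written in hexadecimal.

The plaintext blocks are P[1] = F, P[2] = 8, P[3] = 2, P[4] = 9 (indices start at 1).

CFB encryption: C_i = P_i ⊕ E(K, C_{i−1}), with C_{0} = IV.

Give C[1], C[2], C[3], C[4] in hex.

C[1]: E(K, 7) = C; F ⊕ C = 3.
C[2]: E(K, 3) = D; 8 ⊕ D = 5.
C[3]: E(K, 5) = 4; 2 ⊕ 4 = 6.
C[4]: E(K, 6) = 8; 9 ⊕ 8 = 1.

C[1] = 3, C[2] = 5, C[3] = 6, C[4] = 1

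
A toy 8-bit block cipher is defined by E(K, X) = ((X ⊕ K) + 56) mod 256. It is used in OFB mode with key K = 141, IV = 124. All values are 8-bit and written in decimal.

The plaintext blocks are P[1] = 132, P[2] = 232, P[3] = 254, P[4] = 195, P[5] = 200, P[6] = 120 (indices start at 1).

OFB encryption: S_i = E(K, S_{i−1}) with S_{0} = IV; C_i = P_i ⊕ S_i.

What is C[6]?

C[6] = 228

C[1]: S = E(K, 124) = 41; 132 ⊕ 41 = 173.
C[2]: S = E(K, 41) = 220; 232 ⊕ 220 = 52.
C[3]: S = E(K, 220) = 137; 254 ⊕ 137 = 119.
C[4]: S = E(K, 137) = 60; 195 ⊕ 60 = 255.
C[5]: S = E(K, 60) = 233; 200 ⊕ 233 = 33.
C[6]: S = E(K, 233) = 156; 120 ⊕ 156 = 228.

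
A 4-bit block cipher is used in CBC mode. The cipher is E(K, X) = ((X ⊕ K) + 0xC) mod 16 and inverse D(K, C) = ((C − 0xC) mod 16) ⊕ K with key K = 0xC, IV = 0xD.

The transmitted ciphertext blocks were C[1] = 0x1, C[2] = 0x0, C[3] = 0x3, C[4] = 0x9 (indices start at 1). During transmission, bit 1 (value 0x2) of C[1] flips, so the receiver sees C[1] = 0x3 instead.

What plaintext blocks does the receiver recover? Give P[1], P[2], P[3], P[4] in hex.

P[1] = 0x6, P[2] = 0xB, P[3] = 0xB, P[4] = 0x2

CBC decryption: P_i = D(K, C_i) ⊕ C_{i−1}, with C_{0} = IV.
Only C[1] changed, to 0x3. In CBC, a change in C_i garbles P_i and flips the same bit in P_{i+1}. Decrypting the received ciphertext:
P[1]: D(K, 0x3) = 0xB; 0xB ⊕ 0xD = 0x6.
P[2]: D(K, 0x0) = 0x8; 0x8 ⊕ 0x3 = 0xB.
P[3]: D(K, 0x3) = 0xB; 0xB ⊕ 0x0 = 0xB.
P[4]: D(K, 0x9) = 0x1; 0x1 ⊕ 0x3 = 0x2.
Blocks that differ from the original plaintext: P[1], P[2].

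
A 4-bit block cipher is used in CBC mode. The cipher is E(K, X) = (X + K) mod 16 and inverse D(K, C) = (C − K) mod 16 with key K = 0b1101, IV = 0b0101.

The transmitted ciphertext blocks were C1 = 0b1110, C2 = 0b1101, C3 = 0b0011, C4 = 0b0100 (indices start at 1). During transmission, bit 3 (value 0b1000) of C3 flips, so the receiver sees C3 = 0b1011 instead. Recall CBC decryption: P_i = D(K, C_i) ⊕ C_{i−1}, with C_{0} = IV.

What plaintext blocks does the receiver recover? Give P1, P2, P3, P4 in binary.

Only C3 changed, to 0b1011. In CBC, a change in C_i garbles P_i and flips the same bit in P_{i+1}. Decrypting the received ciphertext:
P1: D(K, 0b1110) = 0b0001; 0b0001 ⊕ 0b0101 = 0b0100.
P2: D(K, 0b1101) = 0b0000; 0b0000 ⊕ 0b1110 = 0b1110.
P3: D(K, 0b1011) = 0b1110; 0b1110 ⊕ 0b1101 = 0b0011.
P4: D(K, 0b0100) = 0b0111; 0b0111 ⊕ 0b1011 = 0b1100.
Blocks that differ from the original plaintext: P3, P4.

P1 = 0b0100, P2 = 0b1110, P3 = 0b0011, P4 = 0b1100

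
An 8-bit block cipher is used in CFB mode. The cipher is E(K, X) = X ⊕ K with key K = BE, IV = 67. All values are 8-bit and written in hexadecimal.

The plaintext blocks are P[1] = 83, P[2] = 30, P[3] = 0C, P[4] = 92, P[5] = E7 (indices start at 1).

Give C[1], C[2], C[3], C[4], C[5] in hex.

C[1] = 5A, C[2] = D4, C[3] = 66, C[4] = 4A, C[5] = 13

CFB encryption: C_i = P_i ⊕ E(K, C_{i−1}), with C_{0} = IV.
C[1]: E(K, 67) = D9; 83 ⊕ D9 = 5A.
C[2]: E(K, 5A) = E4; 30 ⊕ E4 = D4.
C[3]: E(K, D4) = 6A; 0C ⊕ 6A = 66.
C[4]: E(K, 66) = D8; 92 ⊕ D8 = 4A.
C[5]: E(K, 4A) = F4; E7 ⊕ F4 = 13.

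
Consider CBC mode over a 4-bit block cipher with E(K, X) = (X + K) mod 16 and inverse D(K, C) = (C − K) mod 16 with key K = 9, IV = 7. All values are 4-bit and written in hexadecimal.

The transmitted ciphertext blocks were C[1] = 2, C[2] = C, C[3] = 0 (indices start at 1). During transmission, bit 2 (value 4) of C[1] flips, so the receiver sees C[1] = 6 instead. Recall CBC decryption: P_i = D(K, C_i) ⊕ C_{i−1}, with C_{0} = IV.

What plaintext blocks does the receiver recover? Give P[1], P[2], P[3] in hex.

P[1] = A, P[2] = 5, P[3] = B

Only C[1] changed, to 6. In CBC, a change in C_i garbles P_i and flips the same bit in P_{i+1}. Decrypting the received ciphertext:
P[1]: D(K, 6) = D; D ⊕ 7 = A.
P[2]: D(K, C) = 3; 3 ⊕ 6 = 5.
P[3]: D(K, 0) = 7; 7 ⊕ C = B.
Blocks that differ from the original plaintext: P[1], P[2].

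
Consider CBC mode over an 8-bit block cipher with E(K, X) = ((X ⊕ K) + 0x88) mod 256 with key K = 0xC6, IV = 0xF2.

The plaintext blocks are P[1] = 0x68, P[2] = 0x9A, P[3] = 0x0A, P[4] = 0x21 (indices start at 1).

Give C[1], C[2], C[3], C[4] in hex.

CBC encryption: C_i = E(K, P_i ⊕ C_{i−1}), with C_{0} = IV.
C[1]: P[1] ⊕ 0xF2 = 0x9A; E(K, 0x9A) = 0xE4.
C[2]: P[2] ⊕ 0xE4 = 0x7E; E(K, 0x7E) = 0x40.
C[3]: P[3] ⊕ 0x40 = 0x4A; E(K, 0x4A) = 0x14.
C[4]: P[4] ⊕ 0x14 = 0x35; E(K, 0x35) = 0x7B.

C[1] = 0xE4, C[2] = 0x40, C[3] = 0x14, C[4] = 0x7B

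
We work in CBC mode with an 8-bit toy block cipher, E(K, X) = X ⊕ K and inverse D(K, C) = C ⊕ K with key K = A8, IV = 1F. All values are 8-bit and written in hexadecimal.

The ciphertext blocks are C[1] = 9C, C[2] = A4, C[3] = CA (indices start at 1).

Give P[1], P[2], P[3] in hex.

P[1] = 2B, P[2] = 90, P[3] = C6

CBC decryption: P_i = D(K, C_i) ⊕ C_{i−1}, with C_{0} = IV.
P[1]: D(K, 9C) = 34; 34 ⊕ 1F = 2B.
P[2]: D(K, A4) = 0C; 0C ⊕ 9C = 90.
P[3]: D(K, CA) = 62; 62 ⊕ A4 = C6.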